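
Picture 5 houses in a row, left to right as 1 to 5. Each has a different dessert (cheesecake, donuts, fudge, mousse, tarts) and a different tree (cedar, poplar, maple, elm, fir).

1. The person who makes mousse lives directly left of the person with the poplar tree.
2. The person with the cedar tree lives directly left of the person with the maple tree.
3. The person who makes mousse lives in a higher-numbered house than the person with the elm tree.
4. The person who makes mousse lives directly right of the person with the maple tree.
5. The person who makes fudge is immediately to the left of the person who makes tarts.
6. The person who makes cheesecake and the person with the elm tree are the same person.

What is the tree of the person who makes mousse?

fir

The person who makes mousse is narrowed to house 3 or 4; consider each.
Placing it in house 3 leads to a contradiction, so it's in house 4.
Clue 1: the person with the poplar tree is in house 5.
Clue 4: the person with the maple tree is in house 3.
House 4 tree: only fir fits.
From clue 2, the person with the cedar tree must be in house 2.
House 5 dessert: only donuts fits.
So house 1 gets elm for tree.
Clue 6: the person who makes cheesecake is in house 1.
So house 2 gets fudge for dessert.
House 3 dessert: only tarts fits.
So: house 1 = cheesecake/elm, house 2 = fudge/cedar, house 3 = tarts/maple, house 4 = mousse/fir, house 5 = donuts/poplar.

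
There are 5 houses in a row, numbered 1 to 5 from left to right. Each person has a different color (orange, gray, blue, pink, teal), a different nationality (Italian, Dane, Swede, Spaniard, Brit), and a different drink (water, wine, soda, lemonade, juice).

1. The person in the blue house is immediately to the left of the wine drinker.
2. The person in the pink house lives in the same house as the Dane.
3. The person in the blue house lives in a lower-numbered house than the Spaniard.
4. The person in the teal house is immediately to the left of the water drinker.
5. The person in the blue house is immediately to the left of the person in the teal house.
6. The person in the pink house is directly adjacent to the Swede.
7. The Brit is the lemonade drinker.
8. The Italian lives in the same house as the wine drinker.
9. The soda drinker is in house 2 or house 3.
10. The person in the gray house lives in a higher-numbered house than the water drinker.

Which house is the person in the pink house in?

1

The person in the blue house is narrowed to house 1 or 2; consider each.
Placing it in house 1 leads to a contradiction, so it's in house 2.
The wine drinker is in house 3 (clue 1).
From clue 5, the person in the teal house must be in house 3.
Clue 8 places the Italian in house 3.
House 2 drink: only soda fits.
By clue 10, the person in the gray house is in house 5.
House 2's nationality must be Swede (nothing else left).
House 4's drink must be water (nothing else left).
Clue 6 places the person in the pink house in house 1.
So house 4 gets orange for color.
By clue 2, the Dane is in house 1.
House 4 nationality: only Spaniard fits.
House 5's nationality must be Brit (nothing else left).
Clue 7: the lemonade drinker is in house 5.
House 1's drink must be juice (nothing else left).
So: house 1 = pink/Dane/juice, house 2 = blue/Swede/soda, house 3 = teal/Italian/wine, house 4 = orange/Spaniard/water, house 5 = gray/Brit/lemonade.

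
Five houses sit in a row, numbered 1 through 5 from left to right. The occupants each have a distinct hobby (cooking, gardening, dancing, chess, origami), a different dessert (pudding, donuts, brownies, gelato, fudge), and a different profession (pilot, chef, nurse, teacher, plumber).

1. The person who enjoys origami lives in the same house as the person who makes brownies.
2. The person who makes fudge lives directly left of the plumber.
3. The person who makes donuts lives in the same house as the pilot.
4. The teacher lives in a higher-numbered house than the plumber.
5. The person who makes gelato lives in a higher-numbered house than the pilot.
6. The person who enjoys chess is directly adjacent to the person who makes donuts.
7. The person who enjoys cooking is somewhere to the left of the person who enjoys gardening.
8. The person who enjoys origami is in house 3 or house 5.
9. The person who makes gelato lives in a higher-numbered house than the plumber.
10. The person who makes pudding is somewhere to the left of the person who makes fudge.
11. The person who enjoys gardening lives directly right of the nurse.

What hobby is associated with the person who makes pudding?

The person who enjoys origami is narrowed to house 3 or 5; consider each.
Placing it in house 5 leads to a contradiction, so it's in house 3.
The person who makes brownies is in house 3 (clue 1).
The only dessert still possible for house 2 is fudge.
That leaves gelato as the dessert for house 5.
The plumber is in house 3 (clue 2).
House 1 dessert: only pudding fits.
So house 4 gets donuts for dessert.
The only profession still possible for house 2 is chef.
That leaves teacher as the profession for house 5.
Clue 3 places the pilot in house 4.
From clue 6, the person who enjoys chess must be in house 5.
House 1 profession: only nurse fits.
By clue 7, the person who enjoys cooking is in house 1.
That leaves gardening as the hobby for house 2.
House 4's hobby must be dancing (nothing else left).
So: house 1 = cooking/pudding/nurse, house 2 = gardening/fudge/chef, house 3 = origami/brownies/plumber, house 4 = dancing/donuts/pilot, house 5 = chess/gelato/teacher.

cooking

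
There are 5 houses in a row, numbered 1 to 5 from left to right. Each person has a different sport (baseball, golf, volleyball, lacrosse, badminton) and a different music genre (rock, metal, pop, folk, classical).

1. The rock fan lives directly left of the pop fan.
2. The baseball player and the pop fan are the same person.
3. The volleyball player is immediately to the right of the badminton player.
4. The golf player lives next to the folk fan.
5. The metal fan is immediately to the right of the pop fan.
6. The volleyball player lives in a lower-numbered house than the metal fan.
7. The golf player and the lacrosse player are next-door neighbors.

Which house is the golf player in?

4

The badminton player is narrowed to house 1 or 2 or 3; consider each.
Placing it in house 2 and house 3 leads to a contradiction, so it's in house 1.
Clue 3 places the volleyball player in house 2.
So house 1 gets classical for music genre.
The baseball player is narrowed to house 3 or 4; consider each.
Placing it in house 4 leads to a contradiction, so it's in house 3.
By clue 2, the pop fan is in house 3.
Clue 5 places the metal fan in house 4.
So house 5 gets folk for music genre.
Clue 4: the golf player is in house 4.
By clue 7, the lacrosse player is in house 5.
So house 2 gets rock for music genre.
So: house 1 = badminton/classical, house 2 = volleyball/rock, house 3 = baseball/pop, house 4 = golf/metal, house 5 = lacrosse/folk.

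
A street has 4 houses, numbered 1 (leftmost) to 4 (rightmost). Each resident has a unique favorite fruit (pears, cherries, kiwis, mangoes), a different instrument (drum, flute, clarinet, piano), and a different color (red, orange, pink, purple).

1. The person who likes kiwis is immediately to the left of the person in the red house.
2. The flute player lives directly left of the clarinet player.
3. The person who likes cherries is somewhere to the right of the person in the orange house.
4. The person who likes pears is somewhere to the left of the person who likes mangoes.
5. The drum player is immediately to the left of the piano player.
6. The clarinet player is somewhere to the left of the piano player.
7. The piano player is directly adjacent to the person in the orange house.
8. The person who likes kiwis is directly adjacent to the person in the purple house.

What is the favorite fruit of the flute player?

House 4 instrument: only piano fits.
Clue 5: the drum player is in house 3.
Clue 7: the person in the orange house is in house 3.
So house 1 gets flute for instrument.
House 2 instrument: only clarinet fits.
From clue 3, the person who likes cherries must be in house 4.
House 1's color must be pink (nothing else left).
The person who likes kiwis is narrowed to house 1 or 3; consider each.
Placing it in house 1 leads to a contradiction, so it's in house 3.
Clue 1: the person in the red house is in house 4.
That leaves pears as the favorite fruit for house 1.
House 2's favorite fruit must be mangoes (nothing else left).
House 2's color must be purple (nothing else left).
So: house 1 = pears/flute/pink, house 2 = mangoes/clarinet/purple, house 3 = kiwis/drum/orange, house 4 = cherries/piano/red.

pears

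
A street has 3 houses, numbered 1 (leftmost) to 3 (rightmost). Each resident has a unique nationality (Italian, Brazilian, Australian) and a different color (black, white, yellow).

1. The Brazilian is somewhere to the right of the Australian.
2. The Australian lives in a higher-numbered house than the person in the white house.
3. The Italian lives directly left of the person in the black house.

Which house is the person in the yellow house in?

3

By clue 2, the Australian is in house 2.
Clue 2 places the person in the white house in house 1.
So house 1 gets Italian for nationality.
That leaves Brazilian as the nationality for house 3.
The person in the black house is in house 2 (clue 3).
The only color still possible for house 3 is yellow.
So: house 1 = Italian/white, house 2 = Australian/black, house 3 = Brazilian/yellow.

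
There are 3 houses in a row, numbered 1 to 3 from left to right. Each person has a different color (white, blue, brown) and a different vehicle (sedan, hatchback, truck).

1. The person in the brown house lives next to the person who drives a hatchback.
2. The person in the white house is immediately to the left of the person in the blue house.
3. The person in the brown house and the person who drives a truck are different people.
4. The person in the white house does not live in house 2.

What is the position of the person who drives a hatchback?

2

The person in the white house is in house 1 (clue 4).
The person in the blue house is in house 2 (clue 2).
House 3's color must be brown (nothing else left).
From clue 1, the person who drives a hatchback must be in house 2.
So house 1 gets truck for vehicle.
House 3 vehicle: only sedan fits.
So: house 1 = white/truck, house 2 = blue/hatchback, house 3 = brown/sedan.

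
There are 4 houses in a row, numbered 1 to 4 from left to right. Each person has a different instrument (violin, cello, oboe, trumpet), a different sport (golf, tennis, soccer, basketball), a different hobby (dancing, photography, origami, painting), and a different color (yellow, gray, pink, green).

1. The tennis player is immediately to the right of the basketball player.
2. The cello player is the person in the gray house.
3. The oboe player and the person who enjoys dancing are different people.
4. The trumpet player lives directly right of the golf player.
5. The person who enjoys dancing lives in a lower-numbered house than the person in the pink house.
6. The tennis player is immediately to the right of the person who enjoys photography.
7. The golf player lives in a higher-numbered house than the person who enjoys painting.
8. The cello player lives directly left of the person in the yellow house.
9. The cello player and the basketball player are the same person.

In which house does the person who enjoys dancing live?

3

The only hobby still possible for house 4 is origami.
The trumpet player is narrowed to house 3 or 4; consider each.
Placing it in house 3 leads to a contradiction, so it's in house 4.
The golf player is in house 3 (clue 4).
By clue 1, the tennis player is in house 2.
The basketball player is in house 1 (clue 1).
Clue 6 places the person who enjoys photography in house 1.
By clue 9, the cello player is in house 1.
That leaves soccer as the sport for house 4.
The only hobby still possible for house 2 is painting.
House 3 hobby: only dancing fits.
From clue 2, the person in the gray house must be in house 1.
Clue 3 places the oboe player in house 2.
Clue 5: the person in the pink house is in house 4.
By clue 8, the person in the yellow house is in house 2.
That leaves violin as the instrument for house 3.
House 3 color: only green fits.
So: house 1 = cello/basketball/photography/gray, house 2 = oboe/tennis/painting/yellow, house 3 = violin/golf/dancing/green, house 4 = trumpet/soccer/origami/pink.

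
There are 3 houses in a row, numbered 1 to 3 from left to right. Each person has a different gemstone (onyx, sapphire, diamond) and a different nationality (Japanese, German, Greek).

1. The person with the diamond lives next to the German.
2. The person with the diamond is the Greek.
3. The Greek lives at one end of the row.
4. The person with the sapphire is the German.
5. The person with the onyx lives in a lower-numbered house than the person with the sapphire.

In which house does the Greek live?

Clue 1: the German is in house 2.
From clue 4, the person with the sapphire must be in house 2.
From clue 5, the person with the onyx must be in house 1.
The only gemstone still possible for house 3 is diamond.
By clue 2, the Greek is in house 3.
House 1's nationality must be Japanese (nothing else left).
So: house 1 = onyx/Japanese, house 2 = sapphire/German, house 3 = diamond/Greek.

3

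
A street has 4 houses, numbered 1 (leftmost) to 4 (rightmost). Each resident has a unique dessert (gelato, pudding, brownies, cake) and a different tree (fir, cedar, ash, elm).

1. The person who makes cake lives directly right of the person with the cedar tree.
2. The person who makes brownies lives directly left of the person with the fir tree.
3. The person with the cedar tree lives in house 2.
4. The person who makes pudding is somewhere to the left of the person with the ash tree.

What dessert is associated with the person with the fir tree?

cake

Clue 3: the person with the cedar tree is in house 2.
That leaves elm as the tree for house 1.
By clue 1, the person who makes cake is in house 3.
House 4 dessert: only gelato fits.
Clue 2 places the person with the fir tree in house 3.
House 1's dessert must be pudding (nothing else left).
House 2's dessert must be brownies (nothing else left).
The only tree still possible for house 4 is ash.
So: house 1 = pudding/elm, house 2 = brownies/cedar, house 3 = cake/fir, house 4 = gelato/ash.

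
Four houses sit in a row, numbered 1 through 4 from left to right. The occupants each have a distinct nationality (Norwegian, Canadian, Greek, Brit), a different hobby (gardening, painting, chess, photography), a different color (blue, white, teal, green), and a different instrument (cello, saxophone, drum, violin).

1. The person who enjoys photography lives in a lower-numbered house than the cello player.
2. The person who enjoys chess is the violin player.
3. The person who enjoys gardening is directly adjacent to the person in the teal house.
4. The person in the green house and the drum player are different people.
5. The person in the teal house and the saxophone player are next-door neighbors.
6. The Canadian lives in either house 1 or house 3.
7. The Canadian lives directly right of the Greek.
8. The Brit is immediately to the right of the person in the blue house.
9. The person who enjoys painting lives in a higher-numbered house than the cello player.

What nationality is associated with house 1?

Norwegian

From clue 7, the Canadian must be in house 3.
By clue 7, the Greek is in house 2.
That leaves Norwegian as the nationality for house 1.
So house 4 gets Brit for nationality.
By clue 8, the person in the blue house is in house 3.
The person who enjoys painting is narrowed to house 3 or 4; consider each.
Placing it in house 3 leads to a contradiction, so it's in house 4.
That leaves drum as the instrument for house 4.
The person who enjoys photography is narrowed to house 1 or 2; consider each.
Placing it in house 2 leads to a contradiction, so it's in house 1.
House 1 instrument: only saxophone fits.
The person in the teal house is in house 2 (clue 5).
The only color still possible for house 1 is green.
House 4 color: only white fits.
Clue 3 places the person who enjoys gardening in house 3.
The only hobby still possible for house 2 is chess.
By clue 2, the violin player is in house 2.
So house 3 gets cello for instrument.
So: house 1 = Norwegian/photography/green/saxophone, house 2 = Greek/chess/teal/violin, house 3 = Canadian/gardening/blue/cello, house 4 = Brit/painting/white/drum.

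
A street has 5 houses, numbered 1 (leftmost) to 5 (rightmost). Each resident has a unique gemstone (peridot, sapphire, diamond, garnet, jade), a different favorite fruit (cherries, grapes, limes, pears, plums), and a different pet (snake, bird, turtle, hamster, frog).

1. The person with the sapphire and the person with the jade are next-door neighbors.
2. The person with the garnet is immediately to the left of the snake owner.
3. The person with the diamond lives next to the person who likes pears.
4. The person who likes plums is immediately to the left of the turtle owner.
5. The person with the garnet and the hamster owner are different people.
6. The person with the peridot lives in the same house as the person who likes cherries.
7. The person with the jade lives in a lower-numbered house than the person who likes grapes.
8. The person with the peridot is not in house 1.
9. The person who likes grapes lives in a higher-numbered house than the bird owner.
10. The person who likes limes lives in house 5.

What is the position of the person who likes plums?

1

From clue 10, the person who likes limes must be in house 5.
That leaves diamond as the gemstone for house 5.
The person who likes pears is in house 4 (clue 3).
House 1's favorite fruit must be plums (nothing else left).
By clue 4, the turtle owner is in house 2.
House 4's gemstone must be garnet (nothing else left).
So house 1 gets bird for pet.
Clue 2: the snake owner is in house 5.
House 3 pet: only hamster fits.
So house 4 gets frog for pet.
The person with the jade is narrowed to house 1 or 2; consider each.
Placing it in house 2 leads to a contradiction, so it's in house 1.
From clue 1, the person with the sapphire must be in house 2.
House 3's gemstone must be peridot (nothing else left).
By clue 6, the person who likes cherries is in house 3.
House 2's favorite fruit must be grapes (nothing else left).
So: house 1 = jade/plums/bird, house 2 = sapphire/grapes/turtle, house 3 = peridot/cherries/hamster, house 4 = garnet/pears/frog, house 5 = diamond/limes/snake.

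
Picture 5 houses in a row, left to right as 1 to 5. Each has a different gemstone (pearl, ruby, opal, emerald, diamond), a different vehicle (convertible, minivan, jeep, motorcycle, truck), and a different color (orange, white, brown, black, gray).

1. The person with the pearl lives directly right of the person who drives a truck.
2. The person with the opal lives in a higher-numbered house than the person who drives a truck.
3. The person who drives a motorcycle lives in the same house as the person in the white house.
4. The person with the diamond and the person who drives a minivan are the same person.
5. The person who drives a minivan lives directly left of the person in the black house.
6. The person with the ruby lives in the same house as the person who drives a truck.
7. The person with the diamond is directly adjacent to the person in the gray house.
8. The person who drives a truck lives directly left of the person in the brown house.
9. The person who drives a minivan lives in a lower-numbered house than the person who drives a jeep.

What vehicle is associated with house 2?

The person with the diamond is narrowed to house 1 or 2 or 3 or 4; consider each.
Placing it in house 1 and house 3 and house 4 leads to a contradiction, so it's in house 2.
Clue 4: the person who drives a minivan is in house 2.
By clue 5, the person in the black house is in house 3.
That leaves gray as the color for house 1.
House 1 gemstone: only emerald fits.
That leaves ruby as the gemstone for house 3.
House 1 vehicle: only convertible fits.
House 2 color: only orange fits.
By clue 6, the person who drives a truck is in house 3.
Clue 8 places the person in the brown house in house 4.
That leaves white as the color for house 5.
By clue 1, the person with the pearl is in house 4.
Clue 3: the person who drives a motorcycle is in house 5.
House 5 gemstone: only opal fits.
So house 4 gets jeep for vehicle.
So: house 1 = emerald/convertible/gray, house 2 = diamond/minivan/orange, house 3 = ruby/truck/black, house 4 = pearl/jeep/brown, house 5 = opal/motorcycle/white.

minivan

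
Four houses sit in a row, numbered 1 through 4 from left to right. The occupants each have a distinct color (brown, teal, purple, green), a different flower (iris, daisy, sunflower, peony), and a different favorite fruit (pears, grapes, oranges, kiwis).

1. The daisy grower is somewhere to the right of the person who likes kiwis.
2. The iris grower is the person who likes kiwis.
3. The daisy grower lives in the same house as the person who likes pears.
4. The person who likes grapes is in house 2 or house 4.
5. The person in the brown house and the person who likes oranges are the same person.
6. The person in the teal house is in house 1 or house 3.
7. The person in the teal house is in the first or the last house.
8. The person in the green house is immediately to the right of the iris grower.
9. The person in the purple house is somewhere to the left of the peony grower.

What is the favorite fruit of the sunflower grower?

From clue 7, the person in the teal house must be in house 1.
House 1 favorite fruit: only kiwis fits.
Clue 2 places the iris grower in house 1.
Clue 8 places the person in the green house in house 2.
House 4's color must be brown (nothing else left).
The person who likes oranges is in house 4 (clue 5).
Clue 9 places the peony grower in house 4.
So house 3 gets purple for color.
House 3 favorite fruit: only pears fits.
The daisy grower is in house 3 (clue 3).
House 2's flower must be sunflower (nothing else left).
That leaves grapes as the favorite fruit for house 2.
So: house 1 = teal/iris/kiwis, house 2 = green/sunflower/grapes, house 3 = purple/daisy/pears, house 4 = brown/peony/oranges.

grapes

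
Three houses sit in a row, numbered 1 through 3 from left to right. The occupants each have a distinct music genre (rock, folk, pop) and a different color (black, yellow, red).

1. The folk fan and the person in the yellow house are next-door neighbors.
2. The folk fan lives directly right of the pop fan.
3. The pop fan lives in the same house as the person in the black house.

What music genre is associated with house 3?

rock

The folk fan is narrowed to house 2 or 3; consider each.
Placing it in house 3 leads to a contradiction, so it's in house 2.
From clue 2, the pop fan must be in house 1.
Clue 3 places the person in the black house in house 1.
The only music genre still possible for house 3 is rock.
The only color still possible for house 2 is red.
That leaves yellow as the color for house 3.
So: house 1 = pop/black, house 2 = folk/red, house 3 = rock/yellow.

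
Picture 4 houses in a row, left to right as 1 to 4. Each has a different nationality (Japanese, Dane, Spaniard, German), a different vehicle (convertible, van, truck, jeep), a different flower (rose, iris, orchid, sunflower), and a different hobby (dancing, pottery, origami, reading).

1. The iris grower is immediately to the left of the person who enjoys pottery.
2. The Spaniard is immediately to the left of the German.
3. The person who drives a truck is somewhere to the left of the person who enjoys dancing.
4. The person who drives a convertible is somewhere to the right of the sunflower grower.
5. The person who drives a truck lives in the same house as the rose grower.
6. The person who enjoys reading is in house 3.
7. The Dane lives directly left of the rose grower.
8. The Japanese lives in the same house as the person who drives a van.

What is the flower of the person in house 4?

orchid

Clue 6 places the person who enjoys reading in house 3.
The only flower still possible for house 4 is orchid.
The only hobby still possible for house 1 is origami.
By clue 3, the person who enjoys dancing is in house 4.
House 2 hobby: only pottery fits.
Clue 1 places the iris grower in house 1.
The Dane is narrowed to house 1 or 2; consider each.
Placing it in house 1 leads to a contradiction, so it's in house 2.
By clue 7, the rose grower is in house 3.
That leaves sunflower as the flower for house 2.
Clue 2: the Spaniard is in house 3.
Clue 2 places the German in house 4.
The person who drives a truck is in house 3 (clue 5).
House 1 nationality: only Japanese fits.
House 2's vehicle must be jeep (nothing else left).
Clue 8 places the person who drives a van in house 1.
That leaves convertible as the vehicle for house 4.
So: house 1 = Japanese/van/iris/origami, house 2 = Dane/jeep/sunflower/pottery, house 3 = Spaniard/truck/rose/reading, house 4 = German/convertible/orchid/dancing.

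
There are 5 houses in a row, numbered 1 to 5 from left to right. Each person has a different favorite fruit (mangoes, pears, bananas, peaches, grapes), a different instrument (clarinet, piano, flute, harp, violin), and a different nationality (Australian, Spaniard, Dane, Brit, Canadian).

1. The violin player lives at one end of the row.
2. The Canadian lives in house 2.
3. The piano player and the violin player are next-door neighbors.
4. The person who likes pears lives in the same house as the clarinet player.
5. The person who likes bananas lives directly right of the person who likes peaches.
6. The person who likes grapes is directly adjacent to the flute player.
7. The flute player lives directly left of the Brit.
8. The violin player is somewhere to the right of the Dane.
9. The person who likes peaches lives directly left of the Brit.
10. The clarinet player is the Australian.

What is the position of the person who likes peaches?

3

The Canadian is in house 2 (clue 2).
From clue 8, the violin player must be in house 5.
Clue 3: the piano player is in house 4.
House 5's nationality must be Spaniard (nothing else left).
House 5 favorite fruit: only mangoes fits.
The person who likes bananas is narrowed to house 3 or 4; consider each.
Placing it in house 3 leads to a contradiction, so it's in house 4.
Clue 5 places the person who likes peaches in house 3.
Clue 9 places the Brit in house 4.
House 2 favorite fruit: only grapes fits.
Clue 4 places the clarinet player in house 1.
By clue 6, the flute player is in house 3.
The Australian is in house 1 (clue 10).
House 1 favorite fruit: only pears fits.
So house 2 gets harp for instrument.
The only nationality still possible for house 3 is Dane.
So: house 1 = pears/clarinet/Australian, house 2 = grapes/harp/Canadian, house 3 = peaches/flute/Dane, house 4 = bananas/piano/Brit, house 5 = mangoes/violin/Spaniard.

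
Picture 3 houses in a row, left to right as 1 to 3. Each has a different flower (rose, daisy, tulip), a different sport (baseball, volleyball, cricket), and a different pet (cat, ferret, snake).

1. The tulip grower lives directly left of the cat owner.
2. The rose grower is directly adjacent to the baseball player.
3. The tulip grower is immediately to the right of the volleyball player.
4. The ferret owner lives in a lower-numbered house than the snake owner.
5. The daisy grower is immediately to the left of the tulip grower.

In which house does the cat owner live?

3

From clue 3, the tulip grower must be in house 2.
The volleyball player is in house 1 (clue 3).
The daisy grower is in house 1 (clue 5).
The only flower still possible for house 3 is rose.
So house 1 gets ferret for pet.
By clue 1, the cat owner is in house 3.
By clue 2, the baseball player is in house 2.
So house 3 gets cricket for sport.
That leaves snake as the pet for house 2.
So: house 1 = daisy/volleyball/ferret, house 2 = tulip/baseball/snake, house 3 = rose/cricket/cat.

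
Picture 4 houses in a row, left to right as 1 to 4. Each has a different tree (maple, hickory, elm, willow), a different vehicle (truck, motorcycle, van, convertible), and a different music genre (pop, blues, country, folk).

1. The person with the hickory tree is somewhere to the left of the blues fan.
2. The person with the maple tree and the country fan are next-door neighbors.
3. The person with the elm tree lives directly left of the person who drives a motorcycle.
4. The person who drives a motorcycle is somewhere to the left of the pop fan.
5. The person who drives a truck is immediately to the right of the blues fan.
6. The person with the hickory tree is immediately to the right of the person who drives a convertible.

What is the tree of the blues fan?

maple

By clue 1, the person with the hickory tree is in house 2.
Clue 1 places the blues fan in house 3.
Clue 5: the person who drives a truck is in house 4.
By clue 6, the person who drives a convertible is in house 1.
House 1's tree must be elm (nothing else left).
The person with the maple tree is in house 3 (clue 2).
Clue 3: the person who drives a motorcycle is in house 2.
House 4's tree must be willow (nothing else left).
That leaves van as the vehicle for house 3.
That leaves folk as the music genre for house 1.
House 2's music genre must be country (nothing else left).
House 4's music genre must be pop (nothing else left).
So: house 1 = elm/convertible/folk, house 2 = hickory/motorcycle/country, house 3 = maple/van/blues, house 4 = willow/truck/pop.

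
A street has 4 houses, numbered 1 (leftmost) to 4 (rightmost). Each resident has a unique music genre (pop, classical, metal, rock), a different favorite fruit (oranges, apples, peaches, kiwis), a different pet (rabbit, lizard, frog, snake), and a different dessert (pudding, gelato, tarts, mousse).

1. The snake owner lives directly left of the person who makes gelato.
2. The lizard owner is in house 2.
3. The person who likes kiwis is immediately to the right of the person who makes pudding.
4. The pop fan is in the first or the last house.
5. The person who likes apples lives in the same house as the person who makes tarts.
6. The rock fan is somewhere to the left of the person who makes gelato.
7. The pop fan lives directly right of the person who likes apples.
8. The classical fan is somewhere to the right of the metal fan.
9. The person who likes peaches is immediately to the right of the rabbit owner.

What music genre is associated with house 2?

metal

By clue 2, the lizard owner is in house 2.
From clue 7, the pop fan must be in house 4.
Clue 7 places the person who likes apples in house 3.
House 1's favorite fruit must be oranges (nothing else left).
That leaves frog as the pet for house 4.
Clue 5 places the person who makes tarts in house 3.
By clue 3, the person who likes kiwis is in house 2.
So house 4 gets peaches for favorite fruit.
The only dessert still possible for house 1 is pudding.
Clue 9 places the rabbit owner in house 3.
House 1's pet must be snake (nothing else left).
Clue 1 places the person who makes gelato in house 2.
Clue 6 places the rock fan in house 1.
That leaves classical as the music genre for house 3.
House 4's dessert must be mousse (nothing else left).
The only music genre still possible for house 2 is metal.
So: house 1 = rock/oranges/snake/pudding, house 2 = metal/kiwis/lizard/gelato, house 3 = classical/apples/rabbit/tarts, house 4 = pop/peaches/frog/mousse.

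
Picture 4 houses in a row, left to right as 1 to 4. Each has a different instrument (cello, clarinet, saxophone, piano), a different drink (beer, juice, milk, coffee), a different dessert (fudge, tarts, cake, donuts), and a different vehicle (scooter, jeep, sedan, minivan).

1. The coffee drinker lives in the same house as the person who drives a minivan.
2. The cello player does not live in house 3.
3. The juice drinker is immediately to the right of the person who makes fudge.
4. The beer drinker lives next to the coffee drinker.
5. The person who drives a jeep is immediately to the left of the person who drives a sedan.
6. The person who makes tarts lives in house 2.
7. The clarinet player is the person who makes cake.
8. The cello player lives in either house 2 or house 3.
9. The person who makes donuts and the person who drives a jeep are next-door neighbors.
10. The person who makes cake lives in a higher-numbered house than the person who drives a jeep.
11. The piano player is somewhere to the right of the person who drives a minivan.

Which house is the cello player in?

2

Clue 6 places the person who makes tarts in house 2.
Clue 8: the cello player is in house 2.
So house 1 gets saxophone for instrument.
The clarinet player is narrowed to house 3 or 4; consider each.
Placing it in house 3 leads to a contradiction, so it's in house 4.
From clue 7, the person who makes cake must be in house 4.
That leaves piano as the instrument for house 3.
By clue 9, the person who drives a jeep is in house 2.
The only vehicle still possible for house 1 is minivan.
The coffee drinker is in house 1 (clue 1).
Clue 4 places the beer drinker in house 2.
The person who drives a sedan is in house 3 (clue 5).
House 3's drink must be milk (nothing else left).
House 4's drink must be juice (nothing else left).
The only vehicle still possible for house 4 is scooter.
The person who makes fudge is in house 3 (clue 3).
The only dessert still possible for house 1 is donuts.
So: house 1 = saxophone/coffee/donuts/minivan, house 2 = cello/beer/tarts/jeep, house 3 = piano/milk/fudge/sedan, house 4 = clarinet/juice/cake/scooter.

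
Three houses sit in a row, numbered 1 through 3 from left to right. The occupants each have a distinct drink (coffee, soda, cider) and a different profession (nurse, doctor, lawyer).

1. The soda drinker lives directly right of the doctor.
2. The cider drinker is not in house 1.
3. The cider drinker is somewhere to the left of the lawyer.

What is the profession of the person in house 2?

doctor

From clue 3, the cider drinker must be in house 2.
Clue 3: the lawyer is in house 3.
House 1 drink: only coffee fits.
House 3's drink must be soda (nothing else left).
By clue 1, the doctor is in house 2.
House 1's profession must be nurse (nothing else left).
So: house 1 = coffee/nurse, house 2 = cider/doctor, house 3 = soda/lawyer.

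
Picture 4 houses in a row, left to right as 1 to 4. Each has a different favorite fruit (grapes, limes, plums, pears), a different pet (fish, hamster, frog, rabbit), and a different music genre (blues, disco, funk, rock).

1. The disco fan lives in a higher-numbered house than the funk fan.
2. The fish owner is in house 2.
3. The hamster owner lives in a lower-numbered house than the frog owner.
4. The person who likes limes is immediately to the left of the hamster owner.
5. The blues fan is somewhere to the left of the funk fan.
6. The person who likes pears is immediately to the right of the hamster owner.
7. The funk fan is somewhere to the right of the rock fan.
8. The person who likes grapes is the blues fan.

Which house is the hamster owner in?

3

Clue 2: the fish owner is in house 2.
That leaves rabbit as the pet for house 1.
House 3 pet: only hamster fits.
So house 4 gets frog for pet.
So house 4 gets disco for music genre.
From clue 4, the person who likes limes must be in house 2.
Clue 6: the person who likes pears is in house 4.
So house 3 gets plums for favorite fruit.
House 3's music genre must be funk (nothing else left).
Clue 8: the blues fan is in house 1.
House 1's favorite fruit must be grapes (nothing else left).
House 2's music genre must be rock (nothing else left).
So: house 1 = grapes/rabbit/blues, house 2 = limes/fish/rock, house 3 = plums/hamster/funk, house 4 = pears/frog/disco.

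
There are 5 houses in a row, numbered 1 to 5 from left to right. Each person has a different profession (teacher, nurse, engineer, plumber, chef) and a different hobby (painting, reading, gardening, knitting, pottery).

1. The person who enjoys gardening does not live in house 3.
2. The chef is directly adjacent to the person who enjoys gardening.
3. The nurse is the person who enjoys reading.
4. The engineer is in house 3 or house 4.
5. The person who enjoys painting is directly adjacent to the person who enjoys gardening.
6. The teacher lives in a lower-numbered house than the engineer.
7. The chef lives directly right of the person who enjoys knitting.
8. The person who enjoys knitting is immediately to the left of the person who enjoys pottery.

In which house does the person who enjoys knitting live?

The engineer is narrowed to house 3 or 4; consider each.
Placing it in house 3 leads to a contradiction, so it's in house 4.
The chef is narrowed to house 2 or 3 or 5; consider each.
Placing it in house 2 and house 5 leads to a contradiction, so it's in house 3.
By clue 7, the person who enjoys knitting is in house 2.
From clue 8, the person who enjoys pottery must be in house 3.
So house 4 gets gardening for hobby.
The person who enjoys painting is in house 5 (clue 5).
That leaves reading as the hobby for house 1.
By clue 3, the nurse is in house 1.
House 5 profession: only plumber fits.
House 2 profession: only teacher fits.
So: house 1 = nurse/reading, house 2 = teacher/knitting, house 3 = chef/pottery, house 4 = engineer/gardening, house 5 = plumber/painting.

2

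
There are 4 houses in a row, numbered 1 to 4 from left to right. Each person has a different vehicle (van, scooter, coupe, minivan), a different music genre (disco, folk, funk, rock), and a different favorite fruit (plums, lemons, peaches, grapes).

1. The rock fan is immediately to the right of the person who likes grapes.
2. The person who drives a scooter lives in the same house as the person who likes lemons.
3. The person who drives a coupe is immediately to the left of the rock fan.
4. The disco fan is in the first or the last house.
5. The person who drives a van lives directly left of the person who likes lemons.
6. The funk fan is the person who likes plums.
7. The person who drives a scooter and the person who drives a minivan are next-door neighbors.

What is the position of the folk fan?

The disco fan is narrowed to house 1 or 4; consider each.
Placing it in house 4 leads to a contradiction, so it's in house 1.
The person who drives a coupe is narrowed to house 1 or 2 or 3; consider each.
Placing it in house 2 and house 3 leads to a contradiction, so it's in house 1.
From clue 3, the rock fan must be in house 2.
By clue 1, the person who likes grapes is in house 1.
House 2 favorite fruit: only peaches fits.
The person who drives a scooter is narrowed to house 3 or 4; consider each.
Placing it in house 4 leads to a contradiction, so it's in house 3.
From clue 2, the person who likes lemons must be in house 3.
Clue 5: the person who drives a van is in house 2.
So house 4 gets minivan for vehicle.
So house 4 gets plums for favorite fruit.
From clue 6, the funk fan must be in house 4.
That leaves folk as the music genre for house 3.
So: house 1 = coupe/disco/grapes, house 2 = van/rock/peaches, house 3 = scooter/folk/lemons, house 4 = minivan/funk/plums.

3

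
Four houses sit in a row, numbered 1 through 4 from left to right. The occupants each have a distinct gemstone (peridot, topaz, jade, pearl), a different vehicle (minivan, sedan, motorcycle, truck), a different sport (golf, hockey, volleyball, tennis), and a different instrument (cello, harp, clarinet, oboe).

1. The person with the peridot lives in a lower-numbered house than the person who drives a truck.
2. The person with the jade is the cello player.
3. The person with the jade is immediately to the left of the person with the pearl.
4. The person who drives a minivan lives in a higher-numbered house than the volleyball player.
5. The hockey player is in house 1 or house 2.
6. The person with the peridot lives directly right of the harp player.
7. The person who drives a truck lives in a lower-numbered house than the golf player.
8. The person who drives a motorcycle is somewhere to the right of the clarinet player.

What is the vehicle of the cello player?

truck

So house 1 gets sedan for vehicle.
Clue 1: the person with the peridot is in house 2.
By clue 1, the person who drives a truck is in house 3.
Clue 6 places the harp player in house 1.
From clue 7, the golf player must be in house 4.
The only instrument still possible for house 4 is oboe.
The person with the jade is in house 3 (clue 2).
By clue 2, the cello player is in house 3.
From clue 3, the person with the pearl must be in house 4.
From clue 8, the person who drives a motorcycle must be in house 4.
That leaves topaz as the gemstone for house 1.
So house 2 gets minivan for vehicle.
So house 2 gets clarinet for instrument.
The volleyball player is in house 1 (clue 4).
House 3 sport: only tennis fits.
The only sport still possible for house 2 is hockey.
So: house 1 = topaz/sedan/volleyball/harp, house 2 = peridot/minivan/hockey/clarinet, house 3 = jade/truck/tennis/cello, house 4 = pearl/motorcycle/golf/oboe.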